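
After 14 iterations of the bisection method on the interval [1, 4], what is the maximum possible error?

Bisection error bound: |error| ≤ (b-a)/2^n
|error| ≤ (4 - 1)/2^14 = 3/2^14
|error| ≤ 0.0001831055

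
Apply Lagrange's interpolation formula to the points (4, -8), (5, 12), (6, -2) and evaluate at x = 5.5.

Lagrange interpolation formula:
P(x) = Σ yᵢ × Lᵢ(x)
where Lᵢ(x) = Π_{j≠i} (x - xⱼ)/(xᵢ - xⱼ)

L_0(5.5) = (5.5 - 5)/(4 - 5) × (5.5 - 6)/(4 - 6) = -0.125000
L_1(5.5) = (5.5 - 4)/(5 - 4) × (5.5 - 6)/(5 - 6) = 0.750000
L_2(5.5) = (5.5 - 4)/(6 - 4) × (5.5 - 5)/(6 - 5) = 0.375000

P(5.5) = (-8)×L_0(5.5) + 12×L_1(5.5) + (-2)×L_2(5.5)
P(5.5) = 9.250000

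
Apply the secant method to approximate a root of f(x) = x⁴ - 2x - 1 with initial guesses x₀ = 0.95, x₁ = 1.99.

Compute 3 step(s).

f(x) = x⁴ - 2x - 1
x₀ = 0.95, x₁ = 1.99

Secant formula: x_{n+1} = x_n - f(x_n)(x_n - x_{n-1})/(f(x_n) - f(x_{n-1}))

Iteration 1:
  f(0.950000) = -2.085494
  f(1.990000) = 10.702392
  x_2 = 1.990000 - 10.702392×(1.990000 - 0.950000)/(10.702392 - (-2.085494))
       = 1.119607
Iteration 2:
  f(1.990000) = 10.702392
  f(1.119607) = -1.667902
  x_3 = 1.119607 - (-1.667902)×(1.119607 - 1.990000)/(-1.667902 - 10.702392)
       = 1.236963
Iteration 3:
  f(1.119607) = -1.667902
  f(1.236963) = -1.132788
  x_4 = 1.236963 - (-1.132788)×(1.236963 - 1.119607)/(-1.132788 - (-1.667902))
       = 1.485396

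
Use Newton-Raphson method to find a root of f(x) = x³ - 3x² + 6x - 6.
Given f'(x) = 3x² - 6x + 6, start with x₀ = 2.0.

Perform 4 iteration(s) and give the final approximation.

f(x) = x³ - 3x² + 6x - 6
f'(x) = 3x² - 6x + 6
x₀ = 2.0

Newton-Raphson formula: x_{n+1} = x_n - f(x_n)/f'(x_n)

Iteration 1:
  f(2.000000) = 2.000000
  f'(2.000000) = 6.000000
  x_1 = 2.000000 - 2.000000/6.000000 = 1.666667
Iteration 2:
  f(1.666667) = 0.296296
  f'(1.666667) = 4.333333
  x_2 = 1.666667 - 0.296296/4.333333 = 1.598291
Iteration 3:
  f(1.598291) = 0.009031
  f'(1.598291) = 4.073855
  x_3 = 1.598291 - 0.009031/4.073855 = 1.596074
Iteration 4:
  f(1.596074) = 0.000009
  f'(1.596074) = 4.065912
  x_4 = 1.596074 - 0.000009/4.065912 = 1.596072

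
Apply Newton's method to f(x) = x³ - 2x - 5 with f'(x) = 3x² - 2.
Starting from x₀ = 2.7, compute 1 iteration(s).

f(x) = x³ - 2x - 5
f'(x) = 3x² - 2
x₀ = 2.7

Newton-Raphson formula: x_{n+1} = x_n - f(x_n)/f'(x_n)

Iteration 1:
  f(2.700000) = 9.283000
  f'(2.700000) = 19.870000
  x_1 = 2.700000 - 9.283000/19.870000 = 2.232813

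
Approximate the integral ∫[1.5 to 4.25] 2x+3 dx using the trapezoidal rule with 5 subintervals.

f(x) = 2x+3
a = 1.5, b = 4.25, n = 5
h = (b - a)/n = 0.550000

Trapezoidal rule: (h/2)[f(x₀) + 2f(x₁) + 2f(x₂) + ... + f(xₙ)]

x_0 = 1.5000, f(x_0) = 6.000000, coefficient = 1
x_1 = 2.0500, f(x_1) = 7.100000, coefficient = 2
x_2 = 2.6000, f(x_2) = 8.200000, coefficient = 2
x_3 = 3.1500, f(x_3) = 9.300000, coefficient = 2
x_4 = 3.7000, f(x_4) = 10.400000, coefficient = 2
x_5 = 4.2500, f(x_5) = 11.500000, coefficient = 1

I ≈ (0.550000/2) × 87.500000 = 24.062500
Exact value: 24.062500
Error: 0.000000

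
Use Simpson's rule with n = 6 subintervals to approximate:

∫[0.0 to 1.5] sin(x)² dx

f(x) = sin(x)²
a = 0.0, b = 1.5, n = 6
h = (b - a)/n = 0.250000

Simpson's rule: (h/3)[f(x₀) + 4f(x₁) + 2f(x₂) + ... + f(xₙ)]

x_0 = 0.0000, f(x_0) = 0.000000, coefficient = 1
x_1 = 0.2500, f(x_1) = 0.061209, coefficient = 4
x_2 = 0.5000, f(x_2) = 0.229849, coefficient = 2
x_3 = 0.7500, f(x_3) = 0.464631, coefficient = 4
x_4 = 1.0000, f(x_4) = 0.708073, coefficient = 2
x_5 = 1.2500, f(x_5) = 0.900572, coefficient = 4
x_6 = 1.5000, f(x_6) = 0.994996, coefficient = 1

I ≈ (0.250000/3) × 8.576488 = 0.714707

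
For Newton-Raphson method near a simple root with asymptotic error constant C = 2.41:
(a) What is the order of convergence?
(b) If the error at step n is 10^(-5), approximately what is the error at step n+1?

(a) Newton-Raphson has quadratic (order 2) convergence near simple roots.
    This means |e_{n+1}| ≈ C|e_n|².

(b) With |e_n| = 10^(-5) and C = 2.41:
    |e_{n+1}| ≈ 2.41 × (10^(-5))² = 2.41 × 10^(-10)

(a) 2 (quadratic); (b) |e_{n+1}| ≈ 2.410e-10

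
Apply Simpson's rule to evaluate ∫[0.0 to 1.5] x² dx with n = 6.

f(x) = x²
a = 0.0, b = 1.5, n = 6
h = (b - a)/n = 0.250000

Simpson's rule: (h/3)[f(x₀) + 4f(x₁) + 2f(x₂) + ... + f(xₙ)]

x_0 = 0.0000, f(x_0) = 0.000000, coefficient = 1
x_1 = 0.2500, f(x_1) = 0.062500, coefficient = 4
x_2 = 0.5000, f(x_2) = 0.250000, coefficient = 2
x_3 = 0.7500, f(x_3) = 0.562500, coefficient = 4
x_4 = 1.0000, f(x_4) = 1.000000, coefficient = 2
x_5 = 1.2500, f(x_5) = 1.562500, coefficient = 4
x_6 = 1.5000, f(x_6) = 2.250000, coefficient = 1

I ≈ (0.250000/3) × 13.500000 = 1.125000
Exact value: 1.125000
Error: 0.000000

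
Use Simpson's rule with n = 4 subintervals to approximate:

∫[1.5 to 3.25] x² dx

f(x) = x²
a = 1.5, b = 3.25, n = 4
h = (b - a)/n = 0.437500

Simpson's rule: (h/3)[f(x₀) + 4f(x₁) + 2f(x₂) + ... + f(xₙ)]

x_0 = 1.5000, f(x_0) = 2.250000, coefficient = 1
x_1 = 1.9375, f(x_1) = 3.753906, coefficient = 4
x_2 = 2.3750, f(x_2) = 5.640625, coefficient = 2
x_3 = 2.8125, f(x_3) = 7.910156, coefficient = 4
x_4 = 3.2500, f(x_4) = 10.562500, coefficient = 1

I ≈ (0.437500/3) × 70.750000 = 10.317708
Exact value: 10.317708
Error: 0.000000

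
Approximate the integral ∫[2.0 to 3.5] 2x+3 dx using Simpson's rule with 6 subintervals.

f(x) = 2x+3
a = 2.0, b = 3.5, n = 6
h = (b - a)/n = 0.250000

Simpson's rule: (h/3)[f(x₀) + 4f(x₁) + 2f(x₂) + ... + f(xₙ)]

x_0 = 2.0000, f(x_0) = 7.000000, coefficient = 1
x_1 = 2.2500, f(x_1) = 7.500000, coefficient = 4
x_2 = 2.5000, f(x_2) = 8.000000, coefficient = 2
x_3 = 2.7500, f(x_3) = 8.500000, coefficient = 4
x_4 = 3.0000, f(x_4) = 9.000000, coefficient = 2
x_5 = 3.2500, f(x_5) = 9.500000, coefficient = 4
x_6 = 3.5000, f(x_6) = 10.000000, coefficient = 1

I ≈ (0.250000/3) × 153.000000 = 12.750000
Exact value: 12.750000
Error: 0.000000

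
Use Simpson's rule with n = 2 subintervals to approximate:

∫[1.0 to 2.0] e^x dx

f(x) = e^x
a = 1.0, b = 2.0, n = 2
h = (b - a)/n = 0.500000

Simpson's rule: (h/3)[f(x₀) + 4f(x₁) + 2f(x₂) + ... + f(xₙ)]

x_0 = 1.0000, f(x_0) = 2.718282, coefficient = 1
x_1 = 1.5000, f(x_1) = 4.481689, coefficient = 4
x_2 = 2.0000, f(x_2) = 7.389056, coefficient = 1

I ≈ (0.500000/3) × 28.034094 = 4.672349
Exact value: 4.670774
Error: 0.001575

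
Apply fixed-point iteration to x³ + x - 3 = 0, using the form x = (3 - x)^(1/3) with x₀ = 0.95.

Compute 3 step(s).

Equation: x³ + x - 3 = 0
Fixed-point form: x = (3 - x)^(1/3)
x₀ = 0.95

x_1 = g(0.950000) = 1.270334
x_2 = g(1.270334) = 1.200386
x_3 = g(1.200386) = 1.216354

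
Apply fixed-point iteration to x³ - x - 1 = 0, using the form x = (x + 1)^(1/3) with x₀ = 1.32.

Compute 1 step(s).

Equation: x³ - x - 1 = 0
Fixed-point form: x = (x + 1)^(1/3)
x₀ = 1.32

x_1 = g(1.320000) = 1.323821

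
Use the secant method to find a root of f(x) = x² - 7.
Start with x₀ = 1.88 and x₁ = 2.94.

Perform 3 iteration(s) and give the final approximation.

f(x) = x² - 7
x₀ = 1.88, x₁ = 2.94

Secant formula: x_{n+1} = x_n - f(x_n)(x_n - x_{n-1})/(f(x_n) - f(x_{n-1}))

Iteration 1:
  f(1.880000) = -3.465600
  f(2.940000) = 1.643600
  x_2 = 2.940000 - 1.643600×(2.940000 - 1.880000)/(1.643600 - (-3.465600))
       = 2.599004
Iteration 2:
  f(2.940000) = 1.643600
  f(2.599004) = -0.245177
  x_3 = 2.599004 - (-0.245177)×(2.599004 - 2.940000)/(-0.245177 - 1.643600)
       = 2.643268
Iteration 3:
  f(2.599004) = -0.245177
  f(2.643268) = -0.013134
  x_4 = 2.643268 - (-0.013134)×(2.643268 - 2.599004)/(-0.013134 - (-0.245177))
       = 2.645773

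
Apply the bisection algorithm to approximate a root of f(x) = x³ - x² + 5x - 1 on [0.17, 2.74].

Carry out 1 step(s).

f(x) = x³ - x² + 5x - 1
Initial interval: [0.17, 2.74]

Iteration 1:
  c_1 = (0.170000 + 2.740000)/2 = 1.455000
  f(c_1) = f(1.455000) = 7.238246
  f(a) × f(c) < 0, new interval: [0.170000, 1.455000]

After 1 iteration(s), the approximation is c_1 = 1.455000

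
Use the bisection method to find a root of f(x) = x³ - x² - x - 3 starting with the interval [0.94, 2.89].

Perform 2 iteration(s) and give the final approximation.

f(x) = x³ - x² - x - 3
Initial interval: [0.94, 2.89]

Iteration 1:
  c_1 = (0.940000 + 2.890000)/2 = 1.915000
  f(c_1) = f(1.915000) = -1.559489
  f(a) × f(c) ≥ 0, new interval: [1.915000, 2.890000]
Iteration 2:
  c_2 = (1.915000 + 2.890000)/2 = 2.402500
  f(c_2) = f(2.402500) = 2.692739
  f(a) × f(c) < 0, new interval: [1.915000, 2.402500]

After 2 iteration(s), the approximation is c_2 = 2.402500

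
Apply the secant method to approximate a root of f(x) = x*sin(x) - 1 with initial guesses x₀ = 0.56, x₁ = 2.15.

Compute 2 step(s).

f(x) = x*sin(x) - 1
x₀ = 0.56, x₁ = 2.15

Secant formula: x_{n+1} = x_n - f(x_n)(x_n - x_{n-1})/(f(x_n) - f(x_{n-1}))

Iteration 1:
  f(0.560000) = -0.702536
  f(2.150000) = 0.799332
  x_2 = 2.150000 - 0.799332×(2.150000 - 0.560000)/(0.799332 - (-0.702536))
       = 1.303762
Iteration 2:
  f(2.150000) = 0.799332
  f(1.303762) = 0.257553
  x_3 = 1.303762 - 0.257553×(1.303762 - 2.150000)/(0.257553 - 0.799332)
       = 0.901474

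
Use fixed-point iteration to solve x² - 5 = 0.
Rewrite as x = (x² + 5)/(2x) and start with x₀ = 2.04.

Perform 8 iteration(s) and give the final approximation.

Equation: x² - 5 = 0
Fixed-point form: x = (x² + 5)/(2x)
x₀ = 2.04

x_1 = g(2.040000) = 2.245490
x_2 = g(2.245490) = 2.236088
x_3 = g(2.236088) = 2.236068
x_4 = g(2.236068) = 2.236068
x_5 = g(2.236068) = 2.236068
x_6 = g(2.236068) = 2.236068
x_7 = g(2.236068) = 2.236068
x_8 = g(2.236068) = 2.236068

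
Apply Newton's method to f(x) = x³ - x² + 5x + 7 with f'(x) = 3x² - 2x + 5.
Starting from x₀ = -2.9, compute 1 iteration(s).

f(x) = x³ - x² + 5x + 7
f'(x) = 3x² - 2x + 5
x₀ = -2.9

Newton-Raphson formula: x_{n+1} = x_n - f(x_n)/f'(x_n)

Iteration 1:
  f(-2.900000) = -40.299000
  f'(-2.900000) = 36.030000
  x_1 = -2.900000 - (-40.299000)/36.030000 = -1.781515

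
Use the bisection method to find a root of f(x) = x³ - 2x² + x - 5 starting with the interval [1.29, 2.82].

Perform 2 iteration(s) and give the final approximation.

f(x) = x³ - 2x² + x - 5
Initial interval: [1.29, 2.82]

Iteration 1:
  c_1 = (1.290000 + 2.820000)/2 = 2.055000
  f(c_1) = f(2.055000) = -2.712734
  f(a) × f(c) ≥ 0, new interval: [2.055000, 2.820000]
Iteration 2:
  c_2 = (2.055000 + 2.820000)/2 = 2.437500
  f(c_2) = f(2.437500) = 0.036865
  f(a) × f(c) < 0, new interval: [2.055000, 2.437500]

After 2 iteration(s), the approximation is c_2 = 2.437500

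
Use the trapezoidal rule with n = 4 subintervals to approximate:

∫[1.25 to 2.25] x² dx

f(x) = x²
a = 1.25, b = 2.25, n = 4
h = (b - a)/n = 0.250000

Trapezoidal rule: (h/2)[f(x₀) + 2f(x₁) + 2f(x₂) + ... + f(xₙ)]

x_0 = 1.2500, f(x_0) = 1.562500, coefficient = 1
x_1 = 1.5000, f(x_1) = 2.250000, coefficient = 2
x_2 = 1.7500, f(x_2) = 3.062500, coefficient = 2
x_3 = 2.0000, f(x_3) = 4.000000, coefficient = 2
x_4 = 2.2500, f(x_4) = 5.062500, coefficient = 1

I ≈ (0.250000/2) × 25.250000 = 3.156250
Exact value: 3.145833
Error: 0.010417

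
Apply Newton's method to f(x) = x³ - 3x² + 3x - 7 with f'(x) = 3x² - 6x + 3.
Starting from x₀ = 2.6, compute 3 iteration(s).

f(x) = x³ - 3x² + 3x - 7
f'(x) = 3x² - 6x + 3
x₀ = 2.6

Newton-Raphson formula: x_{n+1} = x_n - f(x_n)/f'(x_n)

Iteration 1:
  f(2.600000) = -1.904000
  f'(2.600000) = 7.680000
  x_1 = 2.600000 - (-1.904000)/7.680000 = 2.847917
Iteration 2:
  f(2.847917) = 0.310258
  f'(2.847917) = 10.244388
  x_2 = 2.847917 - 0.310258/10.244388 = 2.817631
Iteration 3:
  f(2.817631) = 0.005057
  f'(2.817631) = 9.911347
  x_3 = 2.817631 - 0.005057/9.911347 = 2.817121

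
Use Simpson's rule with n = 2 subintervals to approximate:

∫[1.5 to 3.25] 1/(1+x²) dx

f(x) = 1/(1+x²)
a = 1.5, b = 3.25, n = 2
h = (b - a)/n = 0.875000

Simpson's rule: (h/3)[f(x₀) + 4f(x₁) + 2f(x₂) + ... + f(xₙ)]

x_0 = 1.5000, f(x_0) = 0.307692, coefficient = 1
x_1 = 2.3750, f(x_1) = 0.150588, coefficient = 4
x_2 = 3.2500, f(x_2) = 0.086486, coefficient = 1

I ≈ (0.875000/3) × 0.996532 = 0.290655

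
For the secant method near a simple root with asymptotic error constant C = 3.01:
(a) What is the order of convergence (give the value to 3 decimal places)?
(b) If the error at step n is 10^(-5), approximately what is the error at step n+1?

(a) Secant method has superlinear convergence with order φ = (1+√5)/2 ≈ 1.618.
    This means |e_{n+1}| ≈ C|e_n|^1.618.

(b) With |e_n| = 10^(-5) and C = 3.01:
    |e_{n+1}| ≈ 3.01 × (10^(-5))^1.618 = 3.01 × 10^(-8.09)

(a) ≈ 1.618 (golden ratio); (b) |e_{n+1}| ≈ 2.446e-08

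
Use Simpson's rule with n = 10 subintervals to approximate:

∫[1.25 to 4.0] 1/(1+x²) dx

f(x) = 1/(1+x²)
a = 1.25, b = 4.0, n = 10
h = (b - a)/n = 0.275000

Simpson's rule: (h/3)[f(x₀) + 4f(x₁) + 2f(x₂) + ... + f(xₙ)]

x_0 = 1.2500, f(x_0) = 0.390244, coefficient = 1
x_1 = 1.5250, f(x_1) = 0.300695, coefficient = 4
x_2 = 1.8000, f(x_2) = 0.235849, coefficient = 2
x_3 = 2.0750, f(x_3) = 0.188479, coefficient = 4
x_4 = 2.3500, f(x_4) = 0.153315, coefficient = 2
x_5 = 2.6250, f(x_5) = 0.126733, coefficient = 4
x_6 = 2.9000, f(x_6) = 0.106270, coefficient = 2
x_7 = 3.1750, f(x_7) = 0.090248, coefficient = 4
x_8 = 3.4500, f(x_8) = 0.077504, coefficient = 2
x_9 = 3.7250, f(x_9) = 0.067224, coefficient = 4
x_10 = 4.0000, f(x_10) = 0.058824, coefficient = 1

I ≈ (0.275000/3) × 4.688461 = 0.429776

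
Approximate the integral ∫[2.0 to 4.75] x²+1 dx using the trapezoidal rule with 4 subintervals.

f(x) = x²+1
a = 2.0, b = 4.75, n = 4
h = (b - a)/n = 0.687500

Trapezoidal rule: (h/2)[f(x₀) + 2f(x₁) + 2f(x₂) + ... + f(xₙ)]

x_0 = 2.0000, f(x_0) = 5.000000, coefficient = 1
x_1 = 2.6875, f(x_1) = 8.222656, coefficient = 2
x_2 = 3.3750, f(x_2) = 12.390625, coefficient = 2
x_3 = 4.0625, f(x_3) = 17.503906, coefficient = 2
x_4 = 4.7500, f(x_4) = 23.562500, coefficient = 1

I ≈ (0.687500/2) × 104.796875 = 36.023926
Exact value: 35.807292
Error: 0.216634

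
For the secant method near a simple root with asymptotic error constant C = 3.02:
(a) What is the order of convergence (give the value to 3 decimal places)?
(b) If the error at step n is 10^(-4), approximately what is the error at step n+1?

(a) Secant method has superlinear convergence with order φ = (1+√5)/2 ≈ 1.618.
    This means |e_{n+1}| ≈ C|e_n|^1.618.

(b) With |e_n| = 10^(-4) and C = 3.02:
    |e_{n+1}| ≈ 3.02 × (10^(-4))^1.618 = 3.02 × 10^(-6.47)

(a) ≈ 1.618 (golden ratio); (b) |e_{n+1}| ≈ 1.018e-06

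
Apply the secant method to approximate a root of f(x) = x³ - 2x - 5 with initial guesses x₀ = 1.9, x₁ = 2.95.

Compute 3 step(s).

f(x) = x³ - 2x - 5
x₀ = 1.9, x₁ = 2.95

Secant formula: x_{n+1} = x_n - f(x_n)(x_n - x_{n-1})/(f(x_n) - f(x_{n-1}))

Iteration 1:
  f(1.900000) = -1.941000
  f(2.950000) = 14.772375
  x_2 = 2.950000 - 14.772375×(2.950000 - 1.900000)/(14.772375 - (-1.941000))
       = 2.021941
Iteration 2:
  f(2.950000) = 14.772375
  f(2.021941) = -0.777688
  x_3 = 2.021941 - (-0.777688)×(2.021941 - 2.950000)/(-0.777688 - 14.772375)
       = 2.068355
Iteration 3:
  f(2.021941) = -0.777688
  f(2.068355) = -0.288094
  x_4 = 2.068355 - (-0.288094)×(2.068355 - 2.021941)/(-0.288094 - (-0.777688))
       = 2.095667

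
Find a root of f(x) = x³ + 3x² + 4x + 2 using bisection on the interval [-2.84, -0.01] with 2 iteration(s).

f(x) = x³ + 3x² + 4x + 2
Initial interval: [-2.84, -0.01]

Iteration 1:
  c_1 = (-2.840000 + (-0.010000))/2 = -1.425000
  f(c_1) = f(-1.425000) = -0.501766
  f(a) × f(c) ≥ 0, new interval: [-1.425000, -0.010000]
Iteration 2:
  c_2 = (-1.425000 + (-0.010000))/2 = -0.717500
  f(c_2) = f(-0.717500) = 0.305045
  f(a) × f(c) < 0, new interval: [-1.425000, -0.717500]

After 2 iteration(s), the approximation is c_2 = -0.717500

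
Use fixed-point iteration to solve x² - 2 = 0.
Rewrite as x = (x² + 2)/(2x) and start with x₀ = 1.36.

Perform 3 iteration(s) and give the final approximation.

Equation: x² - 2 = 0
Fixed-point form: x = (x² + 2)/(2x)
x₀ = 1.36

x_1 = g(1.360000) = 1.415294
x_2 = g(1.415294) = 1.414214
x_3 = g(1.414214) = 1.414214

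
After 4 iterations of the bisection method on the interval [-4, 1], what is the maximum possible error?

Bisection error bound: |error| ≤ (b-a)/2^n
|error| ≤ (1 - (-4))/2^4 = 5/2^4
|error| ≤ 0.3125000000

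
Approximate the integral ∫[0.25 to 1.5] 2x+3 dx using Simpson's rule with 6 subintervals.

f(x) = 2x+3
a = 0.25, b = 1.5, n = 6
h = (b - a)/n = 0.208333

Simpson's rule: (h/3)[f(x₀) + 4f(x₁) + 2f(x₂) + ... + f(xₙ)]

x_0 = 0.2500, f(x_0) = 3.500000, coefficient = 1
x_1 = 0.4583, f(x_1) = 3.916667, coefficient = 4
x_2 = 0.6667, f(x_2) = 4.333333, coefficient = 2
x_3 = 0.8750, f(x_3) = 4.750000, coefficient = 4
x_4 = 1.0833, f(x_4) = 5.166667, coefficient = 2
x_5 = 1.2917, f(x_5) = 5.583333, coefficient = 4
x_6 = 1.5000, f(x_6) = 6.000000, coefficient = 1

I ≈ (0.208333/3) × 85.500000 = 5.937500
Exact value: 5.937500
Error: 0.000000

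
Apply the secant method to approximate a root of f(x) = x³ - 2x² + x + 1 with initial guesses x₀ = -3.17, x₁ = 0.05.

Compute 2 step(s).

f(x) = x³ - 2x² + x + 1
x₀ = -3.17, x₁ = 0.05

Secant formula: x_{n+1} = x_n - f(x_n)(x_n - x_{n-1})/(f(x_n) - f(x_{n-1}))

Iteration 1:
  f(-3.170000) = -54.122813
  f(0.050000) = 1.045125
  x_2 = 0.050000 - 1.045125×(0.050000 - (-3.170000))/(1.045125 - (-54.122813))
       = -0.011001
Iteration 2:
  f(0.050000) = 1.045125
  f(-0.011001) = 0.988756
  x_3 = -0.011001 - 0.988756×(-0.011001 - 0.050000)/(0.988756 - 1.045125)
       = -1.080998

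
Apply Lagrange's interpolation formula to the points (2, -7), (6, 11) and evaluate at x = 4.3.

Lagrange interpolation formula:
P(x) = Σ yᵢ × Lᵢ(x)
where Lᵢ(x) = Π_{j≠i} (x - xⱼ)/(xᵢ - xⱼ)

L_0(4.3) = (4.3 - 6)/(2 - 6) = 0.425000
L_1(4.3) = (4.3 - 2)/(6 - 2) = 0.575000

P(4.3) = (-7)×L_0(4.3) + 11×L_1(4.3)
P(4.3) = 3.350000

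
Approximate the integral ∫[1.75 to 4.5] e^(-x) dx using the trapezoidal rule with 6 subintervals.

f(x) = e^(-x)
a = 1.75, b = 4.5, n = 6
h = (b - a)/n = 0.458333

Trapezoidal rule: (h/2)[f(x₀) + 2f(x₁) + 2f(x₂) + ... + f(xₙ)]

x_0 = 1.7500, f(x_0) = 0.173774, coefficient = 1
x_1 = 2.2083, f(x_1) = 0.109884, coefficient = 2
x_2 = 2.6667, f(x_2) = 0.069483, coefficient = 2
x_3 = 3.1250, f(x_3) = 0.043937, coefficient = 2
x_4 = 3.5833, f(x_4) = 0.027783, coefficient = 2
x_5 = 4.0417, f(x_5) = 0.017568, coefficient = 2
x_6 = 4.5000, f(x_6) = 0.011109, coefficient = 1

I ≈ (0.458333/2) × 0.722193 = 0.165503
Exact value: 0.162665
Error: 0.002838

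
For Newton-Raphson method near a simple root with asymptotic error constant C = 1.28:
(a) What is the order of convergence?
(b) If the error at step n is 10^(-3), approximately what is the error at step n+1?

(a) Newton-Raphson has quadratic (order 2) convergence near simple roots.
    This means |e_{n+1}| ≈ C|e_n|².

(b) With |e_n| = 10^(-3) and C = 1.28:
    |e_{n+1}| ≈ 1.28 × (10^(-3))² = 1.28 × 10^(-6)

(a) 2 (quadratic); (b) |e_{n+1}| ≈ 1.280e-06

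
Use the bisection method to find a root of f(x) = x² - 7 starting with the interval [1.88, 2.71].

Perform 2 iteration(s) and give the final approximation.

f(x) = x² - 7
Initial interval: [1.88, 2.71]

Iteration 1:
  c_1 = (1.880000 + 2.710000)/2 = 2.295000
  f(c_1) = f(2.295000) = -1.732975
  f(a) × f(c) ≥ 0, new interval: [2.295000, 2.710000]
Iteration 2:
  c_2 = (2.295000 + 2.710000)/2 = 2.502500
  f(c_2) = f(2.502500) = -0.737494
  f(a) × f(c) ≥ 0, new interval: [2.502500, 2.710000]

After 2 iteration(s), the approximation is c_2 = 2.502500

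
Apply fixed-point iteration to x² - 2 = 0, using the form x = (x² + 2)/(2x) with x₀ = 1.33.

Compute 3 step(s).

Equation: x² - 2 = 0
Fixed-point form: x = (x² + 2)/(2x)
x₀ = 1.33

x_1 = g(1.330000) = 1.416880
x_2 = g(1.416880) = 1.414216
x_3 = g(1.414216) = 1.414214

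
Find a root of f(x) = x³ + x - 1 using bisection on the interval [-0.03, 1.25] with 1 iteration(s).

f(x) = x³ + x - 1
Initial interval: [-0.03, 1.25]

Iteration 1:
  c_1 = (-0.030000 + 1.250000)/2 = 0.610000
  f(c_1) = f(0.610000) = -0.163019
  f(a) × f(c) ≥ 0, new interval: [0.610000, 1.250000]

After 1 iteration(s), the approximation is c_1 = 0.610000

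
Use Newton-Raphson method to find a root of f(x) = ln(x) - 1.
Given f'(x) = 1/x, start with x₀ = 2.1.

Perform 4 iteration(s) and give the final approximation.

f(x) = ln(x) - 1
f'(x) = 1/x
x₀ = 2.1

Newton-Raphson formula: x_{n+1} = x_n - f(x_n)/f'(x_n)

Iteration 1:
  f(2.100000) = -0.258063
  f'(2.100000) = 0.476190
  x_1 = 2.100000 - (-0.258063)/0.476190 = 2.641932
Iteration 2:
  f(2.641932) = -0.028490
  f'(2.641932) = 0.378511
  x_2 = 2.641932 - (-0.028490)/0.378511 = 2.717199
Iteration 3:
  f(2.717199) = -0.000398
  f'(2.717199) = 0.368026
  x_3 = 2.717199 - (-0.000398)/0.368026 = 2.718282
Iteration 4:
  f(2.718282) = 0.000000
  f'(2.718282) = 0.367879
  x_4 = 2.718282 - 0.000000/0.367879 = 2.718282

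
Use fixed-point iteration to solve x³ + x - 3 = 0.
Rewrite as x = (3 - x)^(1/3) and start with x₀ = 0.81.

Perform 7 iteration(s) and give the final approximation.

Equation: x³ + x - 3 = 0
Fixed-point form: x = (3 - x)^(1/3)
x₀ = 0.81

x_1 = g(0.810000) = 1.298618
x_2 = g(1.298618) = 1.193807
x_3 = g(1.193807) = 1.217834
x_4 = g(1.217834) = 1.212410
x_5 = g(1.212410) = 1.213638
x_6 = g(1.213638) = 1.213360
x_7 = g(1.213360) = 1.213423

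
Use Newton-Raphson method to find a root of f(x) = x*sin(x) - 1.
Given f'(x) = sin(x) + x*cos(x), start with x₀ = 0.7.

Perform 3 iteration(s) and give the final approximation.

f(x) = x*sin(x) - 1
f'(x) = sin(x) + x*cos(x)
x₀ = 0.7

Newton-Raphson formula: x_{n+1} = x_n - f(x_n)/f'(x_n)

Iteration 1:
  f(0.700000) = -0.549048
  f'(0.700000) = 1.179607
  x_1 = 0.700000 - (-0.549048)/1.179607 = 1.165450
Iteration 2:
  f(1.165450) = 0.071008
  f'(1.165450) = 1.378546
  x_2 = 1.165450 - 0.071008/1.378546 = 1.113940
Iteration 3:
  f(1.113940) = -0.000301
  f'(1.113940) = 1.388835
  x_3 = 1.113940 - (-0.000301)/1.388835 = 1.114157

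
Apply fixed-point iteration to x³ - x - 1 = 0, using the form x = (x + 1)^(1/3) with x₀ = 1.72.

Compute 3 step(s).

Equation: x³ - x - 1 = 0
Fixed-point form: x = (x + 1)^(1/3)
x₀ = 1.72

x_1 = g(1.720000) = 1.395906
x_2 = g(1.395906) = 1.338104
x_3 = g(1.338104) = 1.327256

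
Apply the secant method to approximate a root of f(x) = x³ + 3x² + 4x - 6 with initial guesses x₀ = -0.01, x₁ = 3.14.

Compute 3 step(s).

f(x) = x³ + 3x² + 4x - 6
x₀ = -0.01, x₁ = 3.14

Secant formula: x_{n+1} = x_n - f(x_n)(x_n - x_{n-1})/(f(x_n) - f(x_{n-1}))

Iteration 1:
  f(-0.010000) = -6.039701
  f(3.140000) = 67.097944
  x_2 = 3.140000 - 67.097944×(3.140000 - (-0.010000))/(67.097944 - (-6.039701))
       = 0.250127
Iteration 2:
  f(3.140000) = 67.097944
  f(0.250127) = -4.796154
  x_3 = 0.250127 - (-4.796154)×(0.250127 - 3.140000)/(-4.796154 - 67.097944)
       = 0.442914
Iteration 3:
  f(0.250127) = -4.796154
  f(0.442914) = -3.552937
  x_4 = 0.442914 - (-3.552937)×(0.442914 - 0.250127)/(-3.552937 - (-4.796154))
       = 0.993873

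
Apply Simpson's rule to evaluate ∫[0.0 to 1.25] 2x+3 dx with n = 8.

f(x) = 2x+3
a = 0.0, b = 1.25, n = 8
h = (b - a)/n = 0.156250

Simpson's rule: (h/3)[f(x₀) + 4f(x₁) + 2f(x₂) + ... + f(xₙ)]

x_0 = 0.0000, f(x_0) = 3.000000, coefficient = 1
x_1 = 0.1562, f(x_1) = 3.312500, coefficient = 4
x_2 = 0.3125, f(x_2) = 3.625000, coefficient = 2
x_3 = 0.4688, f(x_3) = 3.937500, coefficient = 4
x_4 = 0.6250, f(x_4) = 4.250000, coefficient = 2
x_5 = 0.7812, f(x_5) = 4.562500, coefficient = 4
x_6 = 0.9375, f(x_6) = 4.875000, coefficient = 2
x_7 = 1.0938, f(x_7) = 5.187500, coefficient = 4
x_8 = 1.2500, f(x_8) = 5.500000, coefficient = 1

I ≈ (0.156250/3) × 102.000000 = 5.312500
Exact value: 5.312500
Error: 0.000000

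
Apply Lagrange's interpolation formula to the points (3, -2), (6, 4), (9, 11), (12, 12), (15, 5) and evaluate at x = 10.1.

Lagrange interpolation formula:
P(x) = Σ yᵢ × Lᵢ(x)
where Lᵢ(x) = Π_{j≠i} (x - xⱼ)/(xᵢ - xⱼ)

L_0(10.1) = (10.1 - 6)/(3 - 6) × (10.1 - 9)/(3 - 9) × (10.1 - 12)/(3 - 12) × (10.1 - 15)/(3 - 15) = 0.021599
L_1(10.1) = (10.1 - 3)/(6 - 3) × (10.1 - 9)/(6 - 9) × (10.1 - 12)/(6 - 12) × (10.1 - 15)/(6 - 15) = -0.149611
L_2(10.1) = (10.1 - 3)/(9 - 3) × (10.1 - 6)/(9 - 6) × (10.1 - 12)/(9 - 12) × (10.1 - 15)/(9 - 15) = 0.836463
L_3(10.1) = (10.1 - 3)/(12 - 3) × (10.1 - 6)/(12 - 6) × (10.1 - 9)/(12 - 9) × (10.1 - 15)/(12 - 15) = 0.322845
L_4(10.1) = (10.1 - 3)/(15 - 3) × (10.1 - 6)/(15 - 6) × (10.1 - 9)/(15 - 9) × (10.1 - 12)/(15 - 12) = -0.031296

P(10.1) = (-2)×L_0(10.1) + 4×L_1(10.1) + 11×L_2(10.1) + 12×L_3(10.1) + 5×L_4(10.1)
P(10.1) = 12.277118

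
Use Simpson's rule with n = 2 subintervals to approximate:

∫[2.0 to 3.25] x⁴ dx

f(x) = x⁴
a = 2.0, b = 3.25, n = 2
h = (b - a)/n = 0.625000

Simpson's rule: (h/3)[f(x₀) + 4f(x₁) + 2f(x₂) + ... + f(xₙ)]

x_0 = 2.0000, f(x_0) = 16.000000, coefficient = 1
x_1 = 2.6250, f(x_1) = 47.480713, coefficient = 4
x_2 = 3.2500, f(x_2) = 111.566406, coefficient = 1

I ≈ (0.625000/3) × 317.489258 = 66.143595
Exact value: 66.118164
Error: 0.025431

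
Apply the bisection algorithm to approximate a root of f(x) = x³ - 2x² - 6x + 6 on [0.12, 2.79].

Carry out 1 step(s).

f(x) = x³ - 2x² - 6x + 6
Initial interval: [0.12, 2.79]

Iteration 1:
  c_1 = (0.120000 + 2.790000)/2 = 1.455000
  f(c_1) = f(1.455000) = -3.883779
  f(a) × f(c) < 0, new interval: [0.120000, 1.455000]

After 1 iteration(s), the approximation is c_1 = 1.455000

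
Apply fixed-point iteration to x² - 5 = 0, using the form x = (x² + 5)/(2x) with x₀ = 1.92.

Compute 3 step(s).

Equation: x² - 5 = 0
Fixed-point form: x = (x² + 5)/(2x)
x₀ = 1.92

x_1 = g(1.920000) = 2.262083
x_2 = g(2.262083) = 2.236218
x_3 = g(2.236218) = 2.236068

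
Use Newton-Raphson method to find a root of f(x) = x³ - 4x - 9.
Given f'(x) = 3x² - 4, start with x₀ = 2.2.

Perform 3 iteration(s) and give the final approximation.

f(x) = x³ - 4x - 9
f'(x) = 3x² - 4
x₀ = 2.2

Newton-Raphson formula: x_{n+1} = x_n - f(x_n)/f'(x_n)

Iteration 1:
  f(2.200000) = -7.152000
  f'(2.200000) = 10.520000
  x_1 = 2.200000 - (-7.152000)/10.520000 = 2.879848
Iteration 2:
  f(2.879848) = 3.364696
  f'(2.879848) = 20.880572
  x_2 = 2.879848 - 3.364696/20.880572 = 2.718708
Iteration 3:
  f(2.718708) = 0.220151
  f'(2.718708) = 18.174118
  x_3 = 2.718708 - 0.220151/18.174118 = 2.706594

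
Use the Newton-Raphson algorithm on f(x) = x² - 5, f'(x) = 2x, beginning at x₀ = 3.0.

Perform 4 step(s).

f(x) = x² - 5
f'(x) = 2x
x₀ = 3.0

Newton-Raphson formula: x_{n+1} = x_n - f(x_n)/f'(x_n)

Iteration 1:
  f(3.000000) = 4.000000
  f'(3.000000) = 6.000000
  x_1 = 3.000000 - 4.000000/6.000000 = 2.333333
Iteration 2:
  f(2.333333) = 0.444444
  f'(2.333333) = 4.666667
  x_2 = 2.333333 - 0.444444/4.666667 = 2.238095
Iteration 3:
  f(2.238095) = 0.009070
  f'(2.238095) = 4.476190
  x_3 = 2.238095 - 0.009070/4.476190 = 2.236069
Iteration 4:
  f(2.236069) = 0.000004
  f'(2.236069) = 4.472138
  x_4 = 2.236069 - 0.000004/4.472138 = 2.236068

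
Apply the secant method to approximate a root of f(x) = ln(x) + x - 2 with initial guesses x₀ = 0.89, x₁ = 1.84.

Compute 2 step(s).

f(x) = ln(x) + x - 2
x₀ = 0.89, x₁ = 1.84

Secant formula: x_{n+1} = x_n - f(x_n)(x_n - x_{n-1})/(f(x_n) - f(x_{n-1}))

Iteration 1:
  f(0.890000) = -1.226534
  f(1.840000) = 0.449766
  x_2 = 1.840000 - 0.449766×(1.840000 - 0.890000)/(0.449766 - (-1.226534))
       = 1.585107
Iteration 2:
  f(1.840000) = 0.449766
  f(1.585107) = 0.045759
  x_3 = 1.585107 - 0.045759×(1.585107 - 1.840000)/(0.045759 - 0.449766)
       = 1.556237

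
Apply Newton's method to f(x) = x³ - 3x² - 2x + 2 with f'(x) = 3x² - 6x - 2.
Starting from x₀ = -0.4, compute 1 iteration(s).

f(x) = x³ - 3x² - 2x + 2
f'(x) = 3x² - 6x - 2
x₀ = -0.4

Newton-Raphson formula: x_{n+1} = x_n - f(x_n)/f'(x_n)

Iteration 1:
  f(-0.400000) = 2.256000
  f'(-0.400000) = 0.880000
  x_1 = -0.400000 - 2.256000/0.880000 = -2.963636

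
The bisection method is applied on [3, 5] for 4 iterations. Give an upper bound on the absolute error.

Bisection error bound: |error| ≤ (b-a)/2^n
|error| ≤ (5 - 3)/2^4 = 2/2^4
|error| ≤ 0.1250000000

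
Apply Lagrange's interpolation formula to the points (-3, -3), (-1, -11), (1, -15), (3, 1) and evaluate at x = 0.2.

Lagrange interpolation formula:
P(x) = Σ yᵢ × Lᵢ(x)
where Lᵢ(x) = Π_{j≠i} (x - xⱼ)/(xᵢ - xⱼ)

L_0(0.2) = (0.2 - (-1))/(-3 - (-1)) × (0.2 - 1)/(-3 - 1) × (0.2 - 3)/(-3 - 3) = -0.056000
L_1(0.2) = (0.2 - (-3))/(-1 - (-3)) × (0.2 - 1)/(-1 - 1) × (0.2 - 3)/(-1 - 3) = 0.448000
L_2(0.2) = (0.2 - (-3))/(1 - (-3)) × (0.2 - (-1))/(1 - (-1)) × (0.2 - 3)/(1 - 3) = 0.672000
L_3(0.2) = (0.2 - (-3))/(3 - (-3)) × (0.2 - (-1))/(3 - (-1)) × (0.2 - 1)/(3 - 1) = -0.064000

P(0.2) = (-3)×L_0(0.2) + (-11)×L_1(0.2) + (-15)×L_2(0.2) + 1×L_3(0.2)
P(0.2) = -14.904000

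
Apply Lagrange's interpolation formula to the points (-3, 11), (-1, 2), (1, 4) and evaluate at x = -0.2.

Lagrange interpolation formula:
P(x) = Σ yᵢ × Lᵢ(x)
where Lᵢ(x) = Π_{j≠i} (x - xⱼ)/(xᵢ - xⱼ)

L_0(-0.2) = (-0.2 - (-1))/(-3 - (-1)) × (-0.2 - 1)/(-3 - 1) = -0.120000
L_1(-0.2) = (-0.2 - (-3))/(-1 - (-3)) × (-0.2 - 1)/(-1 - 1) = 0.840000
L_2(-0.2) = (-0.2 - (-3))/(1 - (-3)) × (-0.2 - (-1))/(1 - (-1)) = 0.280000

P(-0.2) = 11×L_0(-0.2) + 2×L_1(-0.2) + 4×L_2(-0.2)
P(-0.2) = 1.480000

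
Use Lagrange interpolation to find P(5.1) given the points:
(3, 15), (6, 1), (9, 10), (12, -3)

Lagrange interpolation formula:
P(x) = Σ yᵢ × Lᵢ(x)
where Lᵢ(x) = Π_{j≠i} (x - xⱼ)/(xᵢ - xⱼ)

L_0(5.1) = (5.1 - 6)/(3 - 6) × (5.1 - 9)/(3 - 9) × (5.1 - 12)/(3 - 12) = 0.149500
L_1(5.1) = (5.1 - 3)/(6 - 3) × (5.1 - 9)/(6 - 9) × (5.1 - 12)/(6 - 12) = 1.046500
L_2(5.1) = (5.1 - 3)/(9 - 3) × (5.1 - 6)/(9 - 6) × (5.1 - 12)/(9 - 12) = -0.241500
L_3(5.1) = (5.1 - 3)/(12 - 3) × (5.1 - 6)/(12 - 6) × (5.1 - 9)/(12 - 9) = 0.045500

P(5.1) = 15×L_0(5.1) + 1×L_1(5.1) + 10×L_2(5.1) + (-3)×L_3(5.1)
P(5.1) = 0.737500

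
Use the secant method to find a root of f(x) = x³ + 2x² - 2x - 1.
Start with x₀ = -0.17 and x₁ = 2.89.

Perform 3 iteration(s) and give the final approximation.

f(x) = x³ + 2x² - 2x - 1
x₀ = -0.17, x₁ = 2.89

Secant formula: x_{n+1} = x_n - f(x_n)(x_n - x_{n-1})/(f(x_n) - f(x_{n-1}))

Iteration 1:
  f(-0.170000) = -0.607113
  f(2.890000) = 34.061769
  x_2 = 2.890000 - 34.061769×(2.890000 - (-0.170000))/(34.061769 - (-0.607113))
       = -0.116414
Iteration 2:
  f(2.890000) = 34.061769
  f(-0.116414) = -0.741645
  x_3 = -0.116414 - (-0.741645)×(-0.116414 - 2.890000)/(-0.741645 - 34.061769)
       = -0.052349
Iteration 3:
  f(-0.116414) = -0.741645
  f(-0.052349) = -0.889965
  x_4 = -0.052349 - (-0.889965)×(-0.052349 - (-0.116414))/(-0.889965 - (-0.741645))
       = -0.436760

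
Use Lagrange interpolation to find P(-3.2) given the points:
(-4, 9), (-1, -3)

Lagrange interpolation formula:
P(x) = Σ yᵢ × Lᵢ(x)
where Lᵢ(x) = Π_{j≠i} (x - xⱼ)/(xᵢ - xⱼ)

L_0(-3.2) = (-3.2 - (-1))/(-4 - (-1)) = 0.733333
L_1(-3.2) = (-3.2 - (-4))/(-1 - (-4)) = 0.266667

P(-3.2) = 9×L_0(-3.2) + (-3)×L_1(-3.2)
P(-3.2) = 5.800000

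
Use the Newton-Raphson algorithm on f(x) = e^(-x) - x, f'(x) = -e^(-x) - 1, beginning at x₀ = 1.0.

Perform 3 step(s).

f(x) = e^(-x) - x
f'(x) = -e^(-x) - 1
x₀ = 1.0

Newton-Raphson formula: x_{n+1} = x_n - f(x_n)/f'(x_n)

Iteration 1:
  f(1.000000) = -0.632121
  f'(1.000000) = -1.367879
  x_1 = 1.000000 - (-0.632121)/(-1.367879) = 0.537883
Iteration 2:
  f(0.537883) = 0.046100
  f'(0.537883) = -1.583983
  x_2 = 0.537883 - 0.046100/(-1.583983) = 0.566987
Iteration 3:
  f(0.566987) = 0.000245
  f'(0.566987) = -1.567232
  x_3 = 0.566987 - 0.000245/(-1.567232) = 0.567143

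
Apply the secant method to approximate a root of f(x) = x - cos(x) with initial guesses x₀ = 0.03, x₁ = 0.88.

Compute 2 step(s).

f(x) = x - cos(x)
x₀ = 0.03, x₁ = 0.88

Secant formula: x_{n+1} = x_n - f(x_n)(x_n - x_{n-1})/(f(x_n) - f(x_{n-1}))

Iteration 1:
  f(0.030000) = -0.969550
  f(0.880000) = 0.242849
  x_2 = 0.880000 - 0.242849×(0.880000 - 0.030000)/(0.242849 - (-0.969550))
       = 0.709741
Iteration 2:
  f(0.880000) = 0.242849
  f(0.709741) = -0.048789
  x_3 = 0.709741 - (-0.048789)×(0.709741 - 0.880000)/(-0.048789 - 0.242849)
       = 0.738224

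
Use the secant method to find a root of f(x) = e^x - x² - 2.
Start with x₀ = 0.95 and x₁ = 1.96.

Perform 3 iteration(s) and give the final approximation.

f(x) = e^x - x² - 2
x₀ = 0.95, x₁ = 1.96

Secant formula: x_{n+1} = x_n - f(x_n)(x_n - x_{n-1})/(f(x_n) - f(x_{n-1}))

Iteration 1:
  f(0.950000) = -0.316790
  f(1.960000) = 1.257727
  x_2 = 1.960000 - 1.257727×(1.960000 - 0.950000)/(1.257727 - (-0.316790))
       = 1.153210
Iteration 2:
  f(1.960000) = 1.257727
  f(1.153210) = -0.161546
  x_3 = 1.153210 - (-0.161546)×(1.153210 - 1.960000)/(-0.161546 - 1.257727)
       = 1.245042
Iteration 3:
  f(1.153210) = -0.161546
  f(1.245042) = -0.077049
  x_4 = 1.245042 - (-0.077049)×(1.245042 - 1.153210)/(-0.077049 - (-0.161546))
       = 1.328779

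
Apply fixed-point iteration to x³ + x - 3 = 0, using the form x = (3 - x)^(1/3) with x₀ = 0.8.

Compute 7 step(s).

Equation: x³ + x - 3 = 0
Fixed-point form: x = (3 - x)^(1/3)
x₀ = 0.8

x_1 = g(0.800000) = 1.300591
x_2 = g(1.300591) = 1.193345
x_3 = g(1.193345) = 1.217938
x_4 = g(1.217938) = 1.212386
x_5 = g(1.212386) = 1.213644
x_6 = g(1.213644) = 1.213359
x_7 = g(1.213359) = 1.213424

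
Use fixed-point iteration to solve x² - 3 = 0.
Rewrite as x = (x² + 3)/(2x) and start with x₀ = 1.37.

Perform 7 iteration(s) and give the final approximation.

Equation: x² - 3 = 0
Fixed-point form: x = (x² + 3)/(2x)
x₀ = 1.37

x_1 = g(1.370000) = 1.779891
x_2 = g(1.779891) = 1.732694
x_3 = g(1.732694) = 1.732051
x_4 = g(1.732051) = 1.732051
x_5 = g(1.732051) = 1.732051
x_6 = g(1.732051) = 1.732051
x_7 = g(1.732051) = 1.732051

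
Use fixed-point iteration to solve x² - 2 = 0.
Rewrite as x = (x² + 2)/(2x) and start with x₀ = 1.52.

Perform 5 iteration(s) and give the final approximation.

Equation: x² - 2 = 0
Fixed-point form: x = (x² + 2)/(2x)
x₀ = 1.52

x_1 = g(1.520000) = 1.417895
x_2 = g(1.417895) = 1.414218
x_3 = g(1.414218) = 1.414214
x_4 = g(1.414214) = 1.414214
x_5 = g(1.414214) = 1.414214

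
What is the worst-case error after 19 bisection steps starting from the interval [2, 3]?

Bisection error bound: |error| ≤ (b-a)/2^n
|error| ≤ (3 - 2)/2^19 = 1/2^19
|error| ≤ 0.0000019073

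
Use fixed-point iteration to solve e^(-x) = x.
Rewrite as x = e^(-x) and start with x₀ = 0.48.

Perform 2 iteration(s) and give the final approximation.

Equation: e^(-x) = x
Fixed-point form: x = e^(-x)
x₀ = 0.48

x_1 = g(0.480000) = 0.618783
x_2 = g(0.618783) = 0.538599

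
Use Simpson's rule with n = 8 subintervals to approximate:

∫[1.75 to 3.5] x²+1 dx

f(x) = x²+1
a = 1.75, b = 3.5, n = 8
h = (b - a)/n = 0.218750

Simpson's rule: (h/3)[f(x₀) + 4f(x₁) + 2f(x₂) + ... + f(xₙ)]

x_0 = 1.7500, f(x_0) = 4.062500, coefficient = 1
x_1 = 1.9688, f(x_1) = 4.875977, coefficient = 4
x_2 = 2.1875, f(x_2) = 5.785156, coefficient = 2
x_3 = 2.4062, f(x_3) = 6.790039, coefficient = 4
x_4 = 2.6250, f(x_4) = 7.890625, coefficient = 2
x_5 = 2.8438, f(x_5) = 9.086914, coefficient = 4
x_6 = 3.0625, f(x_6) = 10.378906, coefficient = 2
x_7 = 3.2812, f(x_7) = 11.766602, coefficient = 4
x_8 = 3.5000, f(x_8) = 13.250000, coefficient = 1

I ≈ (0.218750/3) × 195.500000 = 14.255208
Exact value: 14.255208
Error: 0.000000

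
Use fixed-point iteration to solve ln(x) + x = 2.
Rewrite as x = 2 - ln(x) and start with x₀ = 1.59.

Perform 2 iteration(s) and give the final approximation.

Equation: ln(x) + x = 2
Fixed-point form: x = 2 - ln(x)
x₀ = 1.59

x_1 = g(1.590000) = 1.536266
x_2 = g(1.536266) = 1.570645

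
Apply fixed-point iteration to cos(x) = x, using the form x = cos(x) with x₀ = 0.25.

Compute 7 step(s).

Equation: cos(x) = x
Fixed-point form: x = cos(x)
x₀ = 0.25

x_1 = g(0.250000) = 0.968912
x_2 = g(0.968912) = 0.566196
x_3 = g(0.566196) = 0.843947
x_4 = g(0.843947) = 0.664518
x_5 = g(0.664518) = 0.787214
x_6 = g(0.787214) = 0.705822
x_7 = g(0.705822) = 0.761079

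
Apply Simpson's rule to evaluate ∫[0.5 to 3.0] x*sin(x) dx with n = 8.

f(x) = x*sin(x)
a = 0.5, b = 3.0, n = 8
h = (b - a)/n = 0.312500

Simpson's rule: (h/3)[f(x₀) + 4f(x₁) + 2f(x₂) + ... + f(xₙ)]

x_0 = 0.5000, f(x_0) = 0.239713, coefficient = 1
x_1 = 0.8125, f(x_1) = 0.589882, coefficient = 4
x_2 = 1.1250, f(x_2) = 1.015051, coefficient = 2
x_3 = 1.4375, f(x_3) = 1.424748, coefficient = 4
x_4 = 1.7500, f(x_4) = 1.721975, coefficient = 2
x_5 = 2.0625, f(x_5) = 1.818155, coefficient = 4
x_6 = 2.3750, f(x_6) = 1.647502, coefficient = 2
x_7 = 2.6875, f(x_7) = 1.178864, coefficient = 4
x_8 = 3.0000, f(x_8) = 0.423360, coefficient = 1

I ≈ (0.312500/3) × 29.478728 = 3.070701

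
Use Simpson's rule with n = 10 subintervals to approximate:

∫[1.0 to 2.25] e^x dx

f(x) = e^x
a = 1.0, b = 2.25, n = 10
h = (b - a)/n = 0.125000

Simpson's rule: (h/3)[f(x₀) + 4f(x₁) + 2f(x₂) + ... + f(xₙ)]

x_0 = 1.0000, f(x_0) = 2.718282, coefficient = 1
x_1 = 1.1250, f(x_1) = 3.080217, coefficient = 4
x_2 = 1.2500, f(x_2) = 3.490343, coefficient = 2
x_3 = 1.3750, f(x_3) = 3.955077, coefficient = 4
x_4 = 1.5000, f(x_4) = 4.481689, coefficient = 2
x_5 = 1.6250, f(x_5) = 5.078419, coefficient = 4
x_6 = 1.7500, f(x_6) = 5.754603, coefficient = 2
x_7 = 1.8750, f(x_7) = 6.520819, coefficient = 4
x_8 = 2.0000, f(x_8) = 7.389056, coefficient = 2
x_9 = 2.1250, f(x_9) = 8.372897, coefficient = 4
x_10 = 2.2500, f(x_10) = 9.487736, coefficient = 1

I ≈ (0.125000/3) × 162.467116 = 6.769463
Exact value: 6.769454
Error: 0.000009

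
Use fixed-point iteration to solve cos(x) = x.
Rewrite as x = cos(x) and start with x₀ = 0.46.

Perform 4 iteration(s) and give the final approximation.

Equation: cos(x) = x
Fixed-point form: x = cos(x)
x₀ = 0.46

x_1 = g(0.460000) = 0.896052
x_2 = g(0.896052) = 0.624697
x_3 = g(0.624697) = 0.811140
x_4 = g(0.811140) = 0.688672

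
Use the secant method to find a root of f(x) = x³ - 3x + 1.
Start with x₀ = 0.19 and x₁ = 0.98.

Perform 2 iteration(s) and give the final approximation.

f(x) = x³ - 3x + 1
x₀ = 0.19, x₁ = 0.98

Secant formula: x_{n+1} = x_n - f(x_n)(x_n - x_{n-1})/(f(x_n) - f(x_{n-1}))

Iteration 1:
  f(0.190000) = 0.436859
  f(0.980000) = -0.998808
  x_2 = 0.980000 - (-0.998808)×(0.980000 - 0.190000)/(-0.998808 - 0.436859)
       = 0.430389
Iteration 2:
  f(0.980000) = -0.998808
  f(0.430389) = -0.211444
  x_3 = 0.430389 - (-0.211444)×(0.430389 - 0.980000)/(-0.211444 - (-0.998808))
       = 0.282793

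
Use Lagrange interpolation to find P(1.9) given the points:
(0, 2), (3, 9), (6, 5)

Lagrange interpolation formula:
P(x) = Σ yᵢ × Lᵢ(x)
where Lᵢ(x) = Π_{j≠i} (x - xⱼ)/(xᵢ - xⱼ)

L_0(1.9) = (1.9 - 3)/(0 - 3) × (1.9 - 6)/(0 - 6) = 0.250556
L_1(1.9) = (1.9 - 0)/(3 - 0) × (1.9 - 6)/(3 - 6) = 0.865556
L_2(1.9) = (1.9 - 0)/(6 - 0) × (1.9 - 3)/(6 - 3) = -0.116111

P(1.9) = 2×L_0(1.9) + 9×L_1(1.9) + 5×L_2(1.9)
P(1.9) = 7.710556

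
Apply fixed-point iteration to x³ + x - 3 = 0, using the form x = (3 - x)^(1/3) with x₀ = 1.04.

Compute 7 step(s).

Equation: x³ + x - 3 = 0
Fixed-point form: x = (3 - x)^(1/3)
x₀ = 1.04

x_1 = g(1.040000) = 1.251465
x_2 = g(1.251465) = 1.204735
x_3 = g(1.204735) = 1.215373
x_4 = g(1.215373) = 1.212967
x_5 = g(1.212967) = 1.213512
x_6 = g(1.213512) = 1.213389
x_7 = g(1.213389) = 1.213417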